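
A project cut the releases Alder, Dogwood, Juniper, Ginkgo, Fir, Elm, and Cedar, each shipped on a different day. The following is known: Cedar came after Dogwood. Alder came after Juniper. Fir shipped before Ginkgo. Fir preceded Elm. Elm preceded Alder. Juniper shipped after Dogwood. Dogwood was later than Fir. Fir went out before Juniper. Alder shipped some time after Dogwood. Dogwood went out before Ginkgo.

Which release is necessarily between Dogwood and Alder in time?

Juniper

Tracing the constraints gives Dogwood → Juniper → Alder, so Juniper sits after Dogwood and before Alder.
No other release is forced both after Dogwood and before Alder.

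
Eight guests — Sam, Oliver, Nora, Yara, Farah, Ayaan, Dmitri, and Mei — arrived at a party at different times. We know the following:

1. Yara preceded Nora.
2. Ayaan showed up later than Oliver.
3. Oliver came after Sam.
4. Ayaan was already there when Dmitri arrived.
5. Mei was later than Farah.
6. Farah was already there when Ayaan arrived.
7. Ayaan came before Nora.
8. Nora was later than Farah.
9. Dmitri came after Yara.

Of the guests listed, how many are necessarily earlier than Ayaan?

Directly stated before Ayaan: Farah and Oliver.
Sam reaches Ayaan via Sam → Oliver → Ayaan.
No chain forces Dmitri (or any of the others) ahead of Ayaan.
That's Farah, Oliver, and Sam — 3 in all.

3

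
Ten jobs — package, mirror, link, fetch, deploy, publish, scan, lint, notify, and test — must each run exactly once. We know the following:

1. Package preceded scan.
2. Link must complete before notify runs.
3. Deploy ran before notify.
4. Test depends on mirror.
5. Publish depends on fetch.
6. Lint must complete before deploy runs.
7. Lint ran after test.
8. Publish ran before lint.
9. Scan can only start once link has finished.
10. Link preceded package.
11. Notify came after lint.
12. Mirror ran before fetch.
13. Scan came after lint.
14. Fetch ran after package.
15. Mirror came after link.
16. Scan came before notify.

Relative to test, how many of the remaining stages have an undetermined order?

3

Forced before test: link and mirror; forced after test: deploy, lint, notify, and scan.
That leaves fetch, package, and publish with no forced order relative to test — 3.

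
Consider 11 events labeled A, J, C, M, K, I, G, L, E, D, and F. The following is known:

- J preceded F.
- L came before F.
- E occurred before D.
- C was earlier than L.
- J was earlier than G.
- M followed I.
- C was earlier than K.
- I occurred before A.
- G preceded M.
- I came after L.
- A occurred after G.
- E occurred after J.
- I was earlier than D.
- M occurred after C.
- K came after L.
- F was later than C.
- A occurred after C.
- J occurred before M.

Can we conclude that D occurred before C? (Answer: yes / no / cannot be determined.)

no

Tracing the constraints gives C → L → I → D, so C must come before D.
That means D cannot be before C.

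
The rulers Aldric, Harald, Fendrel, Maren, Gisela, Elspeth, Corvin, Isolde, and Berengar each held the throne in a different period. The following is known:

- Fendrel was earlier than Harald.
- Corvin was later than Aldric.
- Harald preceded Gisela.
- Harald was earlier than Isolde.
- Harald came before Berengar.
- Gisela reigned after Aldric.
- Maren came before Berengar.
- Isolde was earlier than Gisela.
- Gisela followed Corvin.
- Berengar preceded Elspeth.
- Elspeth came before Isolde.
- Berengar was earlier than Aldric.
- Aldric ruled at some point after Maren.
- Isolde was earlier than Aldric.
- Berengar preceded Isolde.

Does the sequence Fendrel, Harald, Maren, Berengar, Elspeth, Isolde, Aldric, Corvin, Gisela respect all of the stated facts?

Check each stated constraint against the proposed order — e.g. Harald is ahead of Isolde; Harald is ahead of Gisela. Every pair is in the required order; nothing is violated.

yes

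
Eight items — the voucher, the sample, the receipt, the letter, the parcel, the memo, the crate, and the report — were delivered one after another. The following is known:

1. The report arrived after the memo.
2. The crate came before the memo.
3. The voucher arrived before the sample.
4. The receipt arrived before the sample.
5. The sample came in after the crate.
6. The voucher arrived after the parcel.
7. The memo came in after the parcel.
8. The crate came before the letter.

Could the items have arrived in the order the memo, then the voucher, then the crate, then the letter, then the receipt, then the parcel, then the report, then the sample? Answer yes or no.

The constraints require the crate before the memo, but in the proposed sequence the memo appears ahead of the crate. That one violation is enough.

no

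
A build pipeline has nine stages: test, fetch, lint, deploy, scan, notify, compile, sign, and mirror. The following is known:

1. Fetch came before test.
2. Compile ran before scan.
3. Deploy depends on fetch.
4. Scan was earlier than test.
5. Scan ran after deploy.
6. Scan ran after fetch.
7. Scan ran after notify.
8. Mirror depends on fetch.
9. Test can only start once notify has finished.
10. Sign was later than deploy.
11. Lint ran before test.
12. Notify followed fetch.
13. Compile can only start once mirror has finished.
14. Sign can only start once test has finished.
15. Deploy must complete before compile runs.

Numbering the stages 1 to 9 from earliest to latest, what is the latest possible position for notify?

Notify must come before scan, sign, and test — 3 stages forced after it.
Everything else can be placed before notify in some valid order, so notify can sit as late as position 9 − 3 = 6.

6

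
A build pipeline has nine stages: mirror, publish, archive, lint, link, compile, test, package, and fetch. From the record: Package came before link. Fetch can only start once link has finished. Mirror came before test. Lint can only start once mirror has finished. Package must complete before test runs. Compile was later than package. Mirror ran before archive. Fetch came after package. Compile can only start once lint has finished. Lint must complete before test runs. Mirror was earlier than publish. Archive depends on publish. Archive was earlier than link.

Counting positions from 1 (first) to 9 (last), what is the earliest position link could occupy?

5

Archive, mirror, package, and publish must all come before link — 4 forced predecessors.
Nothing else is forced ahead of link, so its earliest slot is position 4 + 1 = 5.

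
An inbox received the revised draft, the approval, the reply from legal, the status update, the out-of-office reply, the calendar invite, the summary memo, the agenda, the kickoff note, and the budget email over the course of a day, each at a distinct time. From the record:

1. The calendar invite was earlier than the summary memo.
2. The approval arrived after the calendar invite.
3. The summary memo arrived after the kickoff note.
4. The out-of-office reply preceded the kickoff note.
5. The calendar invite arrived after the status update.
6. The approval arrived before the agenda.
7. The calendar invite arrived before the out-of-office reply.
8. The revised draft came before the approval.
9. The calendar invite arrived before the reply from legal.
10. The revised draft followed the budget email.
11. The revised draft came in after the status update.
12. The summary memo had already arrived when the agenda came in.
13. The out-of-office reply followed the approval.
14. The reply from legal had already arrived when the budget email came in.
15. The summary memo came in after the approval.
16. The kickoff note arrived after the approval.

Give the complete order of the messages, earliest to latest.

The constraints fix every adjacent pair, so only one ordering works:
the status update → the calendar invite → the reply from legal → the budget email → the revised draft → the approval → the out-of-office reply → the kickoff note → the summary memo → the agenda.

the status update, the calendar invite, the reply from legal, the budget email, the revised draft, the approval, the out-of-office reply, the kickoff note, the summary memo, the agenda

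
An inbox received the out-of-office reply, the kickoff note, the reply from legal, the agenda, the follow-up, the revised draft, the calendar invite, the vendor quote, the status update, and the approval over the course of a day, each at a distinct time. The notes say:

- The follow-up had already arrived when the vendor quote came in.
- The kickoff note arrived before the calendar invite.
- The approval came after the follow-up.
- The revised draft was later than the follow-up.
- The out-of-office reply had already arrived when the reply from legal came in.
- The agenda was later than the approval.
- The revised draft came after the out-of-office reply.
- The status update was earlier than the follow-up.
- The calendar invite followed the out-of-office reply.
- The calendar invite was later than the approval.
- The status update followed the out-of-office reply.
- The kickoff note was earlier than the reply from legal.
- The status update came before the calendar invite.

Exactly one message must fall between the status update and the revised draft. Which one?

Tracing the constraints gives the status update → the follow-up → the revised draft, so the follow-up sits after the status update and before the revised draft.
No other message is forced both after the status update and before the revised draft.

the follow-up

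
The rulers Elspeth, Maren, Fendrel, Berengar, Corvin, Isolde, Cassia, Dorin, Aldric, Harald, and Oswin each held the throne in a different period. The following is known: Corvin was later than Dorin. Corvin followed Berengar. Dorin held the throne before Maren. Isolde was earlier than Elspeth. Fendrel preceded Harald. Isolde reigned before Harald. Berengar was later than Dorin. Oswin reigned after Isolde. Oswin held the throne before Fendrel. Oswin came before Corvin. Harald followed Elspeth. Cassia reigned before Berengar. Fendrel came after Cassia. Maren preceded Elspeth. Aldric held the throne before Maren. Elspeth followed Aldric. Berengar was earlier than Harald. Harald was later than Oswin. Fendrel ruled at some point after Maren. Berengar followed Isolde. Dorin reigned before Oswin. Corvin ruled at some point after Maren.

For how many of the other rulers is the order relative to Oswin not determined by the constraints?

5

Forced before Oswin: Dorin and Isolde; forced after Oswin: Corvin, Fendrel, and Harald.
That leaves Aldric, Berengar, Cassia, Elspeth, and Maren with no forced order relative to Oswin — 5.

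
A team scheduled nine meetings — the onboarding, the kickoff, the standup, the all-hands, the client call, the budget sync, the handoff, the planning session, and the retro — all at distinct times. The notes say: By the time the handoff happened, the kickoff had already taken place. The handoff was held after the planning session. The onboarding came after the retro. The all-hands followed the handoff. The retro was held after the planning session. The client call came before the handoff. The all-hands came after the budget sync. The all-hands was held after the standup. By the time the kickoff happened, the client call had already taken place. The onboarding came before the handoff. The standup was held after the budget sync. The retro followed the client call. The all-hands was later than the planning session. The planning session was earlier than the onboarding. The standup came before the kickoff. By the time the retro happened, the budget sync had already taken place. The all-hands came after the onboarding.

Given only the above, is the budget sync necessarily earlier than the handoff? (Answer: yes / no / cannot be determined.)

yes

Chain the constraints: the budget sync → the standup → the kickoff → the handoff. Each link is directly stated, so the budget sync comes before the handoff.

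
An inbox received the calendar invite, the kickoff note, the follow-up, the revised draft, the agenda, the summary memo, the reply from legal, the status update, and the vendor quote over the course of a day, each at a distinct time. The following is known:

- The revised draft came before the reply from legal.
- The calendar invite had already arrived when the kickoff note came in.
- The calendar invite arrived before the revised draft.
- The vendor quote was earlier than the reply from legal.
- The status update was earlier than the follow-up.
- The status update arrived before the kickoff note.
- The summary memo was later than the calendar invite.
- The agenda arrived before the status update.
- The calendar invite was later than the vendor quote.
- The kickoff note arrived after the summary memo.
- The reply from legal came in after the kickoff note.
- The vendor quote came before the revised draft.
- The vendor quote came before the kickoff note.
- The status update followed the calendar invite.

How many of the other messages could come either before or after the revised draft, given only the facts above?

5

Forced before the revised draft: the calendar invite and the vendor quote; forced after the revised draft: the reply from legal.
That leaves the agenda, the follow-up, the kickoff note, the status update, and the summary memo with no forced order relative to the revised draft — 5.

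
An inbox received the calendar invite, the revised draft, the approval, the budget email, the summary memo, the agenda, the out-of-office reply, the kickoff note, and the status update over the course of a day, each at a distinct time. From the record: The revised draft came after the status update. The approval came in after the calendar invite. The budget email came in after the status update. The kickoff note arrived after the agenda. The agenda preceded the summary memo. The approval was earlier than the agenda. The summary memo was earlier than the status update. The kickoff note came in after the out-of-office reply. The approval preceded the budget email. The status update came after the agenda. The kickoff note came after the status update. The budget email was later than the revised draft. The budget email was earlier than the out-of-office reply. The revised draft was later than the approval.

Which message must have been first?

the calendar invite

The calendar invite has a chain of constraints placing it before every other message, so the calendar invite must be first.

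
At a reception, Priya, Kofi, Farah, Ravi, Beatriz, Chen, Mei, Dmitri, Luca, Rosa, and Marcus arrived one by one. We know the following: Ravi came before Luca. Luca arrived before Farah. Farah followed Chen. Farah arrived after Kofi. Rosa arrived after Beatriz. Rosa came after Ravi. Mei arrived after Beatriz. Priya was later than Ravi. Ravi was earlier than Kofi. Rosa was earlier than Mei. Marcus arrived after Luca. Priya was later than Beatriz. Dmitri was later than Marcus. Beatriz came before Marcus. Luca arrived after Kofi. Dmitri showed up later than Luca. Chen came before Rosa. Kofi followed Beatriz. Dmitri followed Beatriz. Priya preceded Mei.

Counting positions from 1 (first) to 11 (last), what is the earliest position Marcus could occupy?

5

Beatriz, Kofi, Luca, and Ravi must all come before Marcus — 4 forced predecessors.
Nothing else is forced ahead of Marcus, so their earliest slot is position 4 + 1 = 5.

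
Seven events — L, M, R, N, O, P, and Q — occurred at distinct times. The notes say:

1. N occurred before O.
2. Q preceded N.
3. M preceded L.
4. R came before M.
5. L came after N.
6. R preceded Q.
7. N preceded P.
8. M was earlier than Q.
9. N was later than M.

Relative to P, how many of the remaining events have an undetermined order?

Forced before P: M, N, Q, and R.
That leaves L and O with no forced order relative to P — 2.

2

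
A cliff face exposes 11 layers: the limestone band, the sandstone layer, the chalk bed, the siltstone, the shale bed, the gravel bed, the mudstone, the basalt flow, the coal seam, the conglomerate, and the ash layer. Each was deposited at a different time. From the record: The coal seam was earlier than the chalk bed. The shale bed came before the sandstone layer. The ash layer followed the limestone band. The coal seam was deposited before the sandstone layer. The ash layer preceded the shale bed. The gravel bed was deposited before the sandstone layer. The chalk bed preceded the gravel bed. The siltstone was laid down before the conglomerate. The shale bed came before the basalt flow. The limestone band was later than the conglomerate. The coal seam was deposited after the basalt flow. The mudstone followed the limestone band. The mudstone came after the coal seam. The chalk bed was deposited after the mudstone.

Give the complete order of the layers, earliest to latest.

The constraints fix every adjacent pair, so only one ordering works:
the siltstone → the conglomerate → the limestone band → the ash layer → the shale bed → the basalt flow → the coal seam → the mudstone → the chalk bed → the gravel bed → the sandstone layer.

the siltstone, the conglomerate, the limestone band, the ash layer, the shale bed, the basalt flow, the coal seam, the mudstone, the chalk bed, the gravel bed, the sandstone layer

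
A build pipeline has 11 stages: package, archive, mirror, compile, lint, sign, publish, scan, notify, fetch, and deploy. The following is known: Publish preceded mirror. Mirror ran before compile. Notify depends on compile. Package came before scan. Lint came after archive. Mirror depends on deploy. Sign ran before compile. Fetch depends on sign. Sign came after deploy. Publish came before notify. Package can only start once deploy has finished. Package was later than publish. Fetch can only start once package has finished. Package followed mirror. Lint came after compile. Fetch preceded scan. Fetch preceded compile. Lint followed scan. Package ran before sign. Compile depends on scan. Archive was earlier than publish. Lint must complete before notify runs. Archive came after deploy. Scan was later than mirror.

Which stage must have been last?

Every other stage has a chain of constraints placing it before notify, so notify is last.

notify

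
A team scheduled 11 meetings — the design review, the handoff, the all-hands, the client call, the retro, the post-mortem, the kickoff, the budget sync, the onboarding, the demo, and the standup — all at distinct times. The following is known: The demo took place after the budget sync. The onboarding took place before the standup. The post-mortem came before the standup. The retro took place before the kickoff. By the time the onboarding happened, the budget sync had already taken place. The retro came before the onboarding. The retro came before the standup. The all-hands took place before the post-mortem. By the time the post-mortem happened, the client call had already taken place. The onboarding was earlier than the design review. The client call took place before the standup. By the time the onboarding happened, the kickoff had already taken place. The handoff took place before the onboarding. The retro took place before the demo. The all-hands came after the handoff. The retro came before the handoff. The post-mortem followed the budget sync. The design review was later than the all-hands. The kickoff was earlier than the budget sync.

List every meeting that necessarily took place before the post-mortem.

the all-hands, the budget sync, the client call, the handoff, the kickoff, the retro

Directly stated before the post-mortem: the all-hands, the budget sync, and the client call.
The handoff reaches the post-mortem via the handoff → the all-hands → the post-mortem.
The kickoff reaches the post-mortem via the kickoff → the budget sync → the post-mortem.
The retro reaches the post-mortem via the retro → the kickoff → the budget sync → the post-mortem.
No chain forces the demo (or any of the others) ahead of the post-mortem.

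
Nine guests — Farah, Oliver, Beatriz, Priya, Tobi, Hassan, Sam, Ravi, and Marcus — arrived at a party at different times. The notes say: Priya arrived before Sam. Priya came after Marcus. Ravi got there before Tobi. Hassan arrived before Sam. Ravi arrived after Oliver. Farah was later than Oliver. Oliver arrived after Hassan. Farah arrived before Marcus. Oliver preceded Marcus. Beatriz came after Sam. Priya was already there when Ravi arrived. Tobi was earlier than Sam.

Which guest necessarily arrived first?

Hassan

Hassan has a chain of constraints placing them before every other guest, so Hassan must be first.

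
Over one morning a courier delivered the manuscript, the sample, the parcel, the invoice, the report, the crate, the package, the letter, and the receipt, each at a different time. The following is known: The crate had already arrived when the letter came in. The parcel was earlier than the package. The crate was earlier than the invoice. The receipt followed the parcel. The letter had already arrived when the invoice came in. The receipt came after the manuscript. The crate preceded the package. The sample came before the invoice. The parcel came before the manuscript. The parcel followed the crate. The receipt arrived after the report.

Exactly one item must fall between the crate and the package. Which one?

Tracing the constraints gives the crate → the parcel → the package, so the parcel sits after the crate and before the package.
No other item is forced both after the crate and before the package.

the parcel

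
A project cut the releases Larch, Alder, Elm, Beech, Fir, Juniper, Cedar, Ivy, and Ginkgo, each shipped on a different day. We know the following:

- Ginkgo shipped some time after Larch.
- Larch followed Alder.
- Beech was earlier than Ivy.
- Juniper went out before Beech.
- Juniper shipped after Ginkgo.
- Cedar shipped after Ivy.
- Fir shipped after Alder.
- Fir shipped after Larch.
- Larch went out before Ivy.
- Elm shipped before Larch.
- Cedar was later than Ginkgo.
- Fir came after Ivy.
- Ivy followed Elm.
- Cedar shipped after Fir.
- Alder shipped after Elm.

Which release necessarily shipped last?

Cedar

Every other release has a chain of constraints placing it before Cedar, so Cedar is last.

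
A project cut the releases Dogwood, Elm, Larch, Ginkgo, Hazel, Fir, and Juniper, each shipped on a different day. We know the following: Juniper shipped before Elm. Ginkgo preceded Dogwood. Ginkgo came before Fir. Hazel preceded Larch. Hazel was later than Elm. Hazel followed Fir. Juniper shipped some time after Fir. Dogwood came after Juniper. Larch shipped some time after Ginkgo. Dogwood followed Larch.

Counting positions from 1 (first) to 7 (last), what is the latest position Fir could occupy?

2

Fir must come before Dogwood, Elm, Hazel, Juniper, and Larch — 5 releases forced after it.
Everything else can be placed before Fir in some valid order, so Fir can sit as late as position 7 − 5 = 2.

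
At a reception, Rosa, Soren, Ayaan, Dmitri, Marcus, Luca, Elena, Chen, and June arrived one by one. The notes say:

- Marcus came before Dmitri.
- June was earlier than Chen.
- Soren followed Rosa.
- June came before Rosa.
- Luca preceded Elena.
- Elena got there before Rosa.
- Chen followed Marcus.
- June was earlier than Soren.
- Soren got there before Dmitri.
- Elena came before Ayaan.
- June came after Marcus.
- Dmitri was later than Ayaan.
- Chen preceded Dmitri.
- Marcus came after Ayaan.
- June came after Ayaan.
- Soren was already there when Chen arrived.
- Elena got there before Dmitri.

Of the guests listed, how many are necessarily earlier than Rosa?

Directly stated before Rosa: Elena and June.
Ayaan reaches Rosa via Ayaan → June → Rosa.
Luca reaches Rosa via Luca → Elena → Rosa.
Marcus reaches Rosa via Marcus → June → Rosa.
That's Ayaan, Elena, June, Luca, and Marcus — 5 in all.

5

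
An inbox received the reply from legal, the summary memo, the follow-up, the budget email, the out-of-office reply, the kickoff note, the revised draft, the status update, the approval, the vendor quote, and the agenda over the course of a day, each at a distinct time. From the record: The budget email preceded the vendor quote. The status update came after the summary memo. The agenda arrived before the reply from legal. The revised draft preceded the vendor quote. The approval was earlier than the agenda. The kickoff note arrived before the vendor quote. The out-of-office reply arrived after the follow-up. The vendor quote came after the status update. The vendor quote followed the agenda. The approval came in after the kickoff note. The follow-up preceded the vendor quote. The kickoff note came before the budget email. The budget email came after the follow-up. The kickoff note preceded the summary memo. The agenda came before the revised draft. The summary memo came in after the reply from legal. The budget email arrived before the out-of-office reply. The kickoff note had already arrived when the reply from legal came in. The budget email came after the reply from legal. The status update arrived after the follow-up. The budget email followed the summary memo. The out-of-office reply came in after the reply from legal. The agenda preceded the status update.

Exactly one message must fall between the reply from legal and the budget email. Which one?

the summary memo

Tracing the constraints gives the reply from legal → the summary memo → the budget email, so the summary memo sits after the reply from legal and before the budget email.
No other message is forced both after the reply from legal and before the budget email.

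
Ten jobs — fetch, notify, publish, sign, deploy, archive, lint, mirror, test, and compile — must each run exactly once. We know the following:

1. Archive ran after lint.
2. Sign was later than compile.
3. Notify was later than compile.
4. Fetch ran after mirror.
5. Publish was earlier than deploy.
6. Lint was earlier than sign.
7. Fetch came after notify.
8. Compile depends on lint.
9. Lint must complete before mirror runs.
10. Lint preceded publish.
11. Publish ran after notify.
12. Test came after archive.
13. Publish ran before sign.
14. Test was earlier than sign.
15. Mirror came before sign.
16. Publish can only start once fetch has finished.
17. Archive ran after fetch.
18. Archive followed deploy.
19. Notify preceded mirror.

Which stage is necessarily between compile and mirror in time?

Tracing the constraints gives compile → notify → mirror, so notify sits after compile and before mirror.
No other stage is forced both after compile and before mirror.

notify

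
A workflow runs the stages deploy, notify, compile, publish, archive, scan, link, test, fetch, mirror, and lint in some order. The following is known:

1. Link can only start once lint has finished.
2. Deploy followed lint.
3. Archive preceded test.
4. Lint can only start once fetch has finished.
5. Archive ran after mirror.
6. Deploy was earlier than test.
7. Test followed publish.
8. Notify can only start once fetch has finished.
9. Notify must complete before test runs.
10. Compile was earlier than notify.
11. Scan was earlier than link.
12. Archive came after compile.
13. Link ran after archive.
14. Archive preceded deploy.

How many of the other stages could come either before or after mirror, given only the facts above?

Forced after mirror: archive, deploy, link, and test.
That leaves compile, fetch, lint, notify, publish, and scan with no forced order relative to mirror — 6.

6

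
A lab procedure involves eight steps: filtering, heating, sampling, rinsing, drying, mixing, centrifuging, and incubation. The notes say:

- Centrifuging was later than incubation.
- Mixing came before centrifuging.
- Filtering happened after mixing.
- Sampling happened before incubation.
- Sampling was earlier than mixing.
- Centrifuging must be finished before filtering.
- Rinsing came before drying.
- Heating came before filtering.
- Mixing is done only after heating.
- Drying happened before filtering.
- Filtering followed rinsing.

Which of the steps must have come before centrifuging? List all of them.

heating, incubation, mixing, sampling

Directly stated before centrifuging: incubation and mixing.
Heating reaches centrifuging via heating → mixing → centrifuging.
Sampling reaches centrifuging via sampling → incubation → centrifuging.
No chain forces filtering (or any of the others) ahead of centrifuging.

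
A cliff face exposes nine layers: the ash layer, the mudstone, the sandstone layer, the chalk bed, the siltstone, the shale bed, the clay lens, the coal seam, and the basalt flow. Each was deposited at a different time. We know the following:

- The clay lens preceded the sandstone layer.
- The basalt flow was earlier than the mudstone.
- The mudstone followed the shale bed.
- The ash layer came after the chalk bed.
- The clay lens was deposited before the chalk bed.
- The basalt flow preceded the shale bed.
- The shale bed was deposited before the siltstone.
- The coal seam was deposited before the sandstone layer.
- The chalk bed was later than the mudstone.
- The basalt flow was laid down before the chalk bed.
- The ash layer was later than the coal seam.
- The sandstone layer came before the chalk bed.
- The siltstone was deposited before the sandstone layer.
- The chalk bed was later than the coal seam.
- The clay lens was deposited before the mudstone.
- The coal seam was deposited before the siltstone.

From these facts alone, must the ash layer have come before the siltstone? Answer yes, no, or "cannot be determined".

Tracing the constraints gives the siltstone → the sandstone layer → the chalk bed → the ash layer, so the siltstone must come before the ash layer.
That means the ash layer cannot be before the siltstone.

no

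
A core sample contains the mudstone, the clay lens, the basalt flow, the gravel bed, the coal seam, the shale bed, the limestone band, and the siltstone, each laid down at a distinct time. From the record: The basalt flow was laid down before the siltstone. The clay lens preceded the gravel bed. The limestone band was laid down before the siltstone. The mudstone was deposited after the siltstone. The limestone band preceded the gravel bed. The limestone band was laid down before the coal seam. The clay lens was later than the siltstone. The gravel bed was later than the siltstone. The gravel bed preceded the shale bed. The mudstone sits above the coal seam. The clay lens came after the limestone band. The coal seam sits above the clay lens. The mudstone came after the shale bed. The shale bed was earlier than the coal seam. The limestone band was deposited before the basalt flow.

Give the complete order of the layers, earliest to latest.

the limestone band, the basalt flow, the siltstone, the clay lens, the gravel bed, the shale bed, the coal seam, the mudstone

The constraints fix every adjacent pair, so only one ordering works:
the limestone band → the basalt flow → the siltstone → the clay lens → the gravel bed → the shale bed → the coal seam → the mudstone.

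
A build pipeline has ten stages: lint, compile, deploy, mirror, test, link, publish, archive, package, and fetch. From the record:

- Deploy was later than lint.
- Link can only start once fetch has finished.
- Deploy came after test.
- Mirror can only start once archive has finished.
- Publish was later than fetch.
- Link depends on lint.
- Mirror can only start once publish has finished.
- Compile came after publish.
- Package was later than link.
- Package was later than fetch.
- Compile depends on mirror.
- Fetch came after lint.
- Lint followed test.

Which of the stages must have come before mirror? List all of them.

Directly stated before mirror: archive and publish.
Fetch reaches mirror via fetch → publish → mirror.
Lint reaches mirror via lint → fetch → publish → mirror.
Test reaches mirror via test → lint → fetch → publish → mirror.
No chain forces deploy (or any of the others) ahead of mirror.

archive, fetch, lint, publish, test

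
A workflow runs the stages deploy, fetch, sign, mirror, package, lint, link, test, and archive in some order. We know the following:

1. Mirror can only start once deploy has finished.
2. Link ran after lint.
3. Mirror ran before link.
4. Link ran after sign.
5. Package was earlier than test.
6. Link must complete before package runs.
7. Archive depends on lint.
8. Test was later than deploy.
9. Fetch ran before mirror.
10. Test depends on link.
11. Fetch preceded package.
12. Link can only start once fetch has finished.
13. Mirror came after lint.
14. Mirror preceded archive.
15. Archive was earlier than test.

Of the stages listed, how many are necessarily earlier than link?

Directly stated before link: fetch, lint, mirror, and sign.
Deploy reaches link via deploy → mirror → link.
That's deploy, fetch, lint, mirror, and sign — 5 in all.

5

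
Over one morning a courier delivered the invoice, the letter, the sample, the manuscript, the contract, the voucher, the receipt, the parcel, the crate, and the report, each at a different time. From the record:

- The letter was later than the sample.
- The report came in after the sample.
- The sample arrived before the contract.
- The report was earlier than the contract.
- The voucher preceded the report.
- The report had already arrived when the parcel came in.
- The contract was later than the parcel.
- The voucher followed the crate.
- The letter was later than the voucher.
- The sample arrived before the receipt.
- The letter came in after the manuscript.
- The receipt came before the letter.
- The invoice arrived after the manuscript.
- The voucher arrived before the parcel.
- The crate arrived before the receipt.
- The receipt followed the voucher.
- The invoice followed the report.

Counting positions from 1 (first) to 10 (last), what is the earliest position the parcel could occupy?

5

The crate, the report, the sample, and the voucher must all come before the parcel — 4 forced predecessors.
Nothing else is forced ahead of the parcel, so its earliest slot is position 4 + 1 = 5.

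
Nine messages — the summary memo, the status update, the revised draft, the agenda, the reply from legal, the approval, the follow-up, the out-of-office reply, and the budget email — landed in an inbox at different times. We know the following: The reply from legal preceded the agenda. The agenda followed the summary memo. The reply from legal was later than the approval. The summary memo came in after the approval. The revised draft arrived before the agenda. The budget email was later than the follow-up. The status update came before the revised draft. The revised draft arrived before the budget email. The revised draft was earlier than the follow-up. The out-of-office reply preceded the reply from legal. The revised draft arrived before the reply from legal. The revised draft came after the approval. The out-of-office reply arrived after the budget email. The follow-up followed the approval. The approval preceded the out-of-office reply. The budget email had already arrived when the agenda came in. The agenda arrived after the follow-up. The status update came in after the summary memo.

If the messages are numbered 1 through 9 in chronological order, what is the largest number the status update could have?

3

The status update must come before the agenda, the budget email, the follow-up, the out-of-office reply, the reply from legal, and the revised draft — 6 messages forced after it.
Everything else can be placed before the status update in some valid order, so the status update can sit as late as position 9 − 6 = 3.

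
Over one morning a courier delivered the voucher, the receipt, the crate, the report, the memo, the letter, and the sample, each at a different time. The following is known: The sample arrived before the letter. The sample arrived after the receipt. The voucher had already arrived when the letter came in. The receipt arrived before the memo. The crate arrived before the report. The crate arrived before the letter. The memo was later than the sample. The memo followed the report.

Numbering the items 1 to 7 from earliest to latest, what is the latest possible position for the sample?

The sample must come before the letter and the memo — 2 items forced after it.
Everything else can be placed before the sample in some valid order, so the sample can sit as late as position 7 − 2 = 5.

5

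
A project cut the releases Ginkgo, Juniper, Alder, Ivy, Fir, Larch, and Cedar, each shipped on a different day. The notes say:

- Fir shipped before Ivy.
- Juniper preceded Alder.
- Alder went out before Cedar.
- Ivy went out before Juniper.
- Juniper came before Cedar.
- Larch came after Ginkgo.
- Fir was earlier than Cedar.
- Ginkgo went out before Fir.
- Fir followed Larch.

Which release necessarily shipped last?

Every other release has a chain of constraints placing it before Cedar, so Cedar is last.

Cedar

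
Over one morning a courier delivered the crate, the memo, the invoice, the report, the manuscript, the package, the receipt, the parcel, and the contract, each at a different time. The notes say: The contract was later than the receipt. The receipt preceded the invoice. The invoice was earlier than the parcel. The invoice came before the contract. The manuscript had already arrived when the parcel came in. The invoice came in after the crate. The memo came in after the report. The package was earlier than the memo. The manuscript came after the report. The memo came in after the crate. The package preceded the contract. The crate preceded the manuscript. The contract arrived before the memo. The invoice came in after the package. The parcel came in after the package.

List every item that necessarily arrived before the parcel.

Directly stated before the parcel: the invoice, the manuscript, and the package.
The crate reaches the parcel via the crate → the manuscript → the parcel.
The receipt reaches the parcel via the receipt → the invoice → the parcel.
The report reaches the parcel via the report → the manuscript → the parcel.

the crate, the invoice, the manuscript, the package, the receipt, the report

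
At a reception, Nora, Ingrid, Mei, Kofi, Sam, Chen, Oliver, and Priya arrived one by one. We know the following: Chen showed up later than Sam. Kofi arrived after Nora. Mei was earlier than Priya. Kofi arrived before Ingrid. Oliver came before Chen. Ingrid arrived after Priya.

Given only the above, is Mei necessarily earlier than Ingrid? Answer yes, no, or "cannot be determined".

yes

Chain the constraints: Mei → Priya → Ingrid. Each link is directly stated, so Mei comes before Ingrid.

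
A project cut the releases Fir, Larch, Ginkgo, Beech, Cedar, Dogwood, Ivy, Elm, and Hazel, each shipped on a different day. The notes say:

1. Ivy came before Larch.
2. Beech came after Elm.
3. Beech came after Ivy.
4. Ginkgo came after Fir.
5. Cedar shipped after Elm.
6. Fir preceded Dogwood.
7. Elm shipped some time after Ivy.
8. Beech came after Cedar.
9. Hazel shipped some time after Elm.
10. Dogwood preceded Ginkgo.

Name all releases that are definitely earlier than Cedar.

Directly stated before Cedar: Elm.
Ivy reaches Cedar via Ivy → Elm → Cedar.

Elm, Ivy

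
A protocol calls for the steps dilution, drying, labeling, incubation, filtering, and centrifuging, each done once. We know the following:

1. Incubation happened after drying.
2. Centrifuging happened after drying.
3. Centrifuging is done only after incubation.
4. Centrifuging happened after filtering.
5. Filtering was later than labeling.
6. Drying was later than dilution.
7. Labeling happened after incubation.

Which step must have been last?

Every other step has a chain of constraints placing it before centrifuging, so centrifuging is last.

centrifuging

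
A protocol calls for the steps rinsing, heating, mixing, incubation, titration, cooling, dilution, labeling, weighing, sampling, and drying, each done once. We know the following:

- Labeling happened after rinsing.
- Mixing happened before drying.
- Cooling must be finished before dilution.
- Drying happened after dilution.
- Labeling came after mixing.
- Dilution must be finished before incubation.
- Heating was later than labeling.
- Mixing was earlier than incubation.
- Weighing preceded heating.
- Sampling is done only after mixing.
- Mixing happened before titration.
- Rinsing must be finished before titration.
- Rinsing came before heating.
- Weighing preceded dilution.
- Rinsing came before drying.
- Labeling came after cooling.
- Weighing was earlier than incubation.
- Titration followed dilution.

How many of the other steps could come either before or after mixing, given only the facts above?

Forced after mixing: drying, heating, incubation, labeling, sampling, and titration.
That leaves cooling, dilution, rinsing, and weighing with no forced order relative to mixing — 4.

4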